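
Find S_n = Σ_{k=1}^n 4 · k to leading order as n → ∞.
S_n ~ 2 · n^2

By integral comparison (Euler-Maclaurin), Σ_{k=1}^n 4 · k = 4 · ∫_0^n x^1 dx + O(n) = 4 · n^2/2 = 2 · n^2 + O(n). (Equivalently, Faulhaber's formula gives the same leading term.)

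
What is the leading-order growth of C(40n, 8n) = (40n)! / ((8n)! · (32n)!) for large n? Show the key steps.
C(40n, 8n) ~ (3125/256)^(8n) · sqrt(5/(8π·8n))

Write N = 8n. Apply Stirling to each factorial:
  (5N)! ~ sqrt(2π·5N) · (5N/e)^(5N),
  N! ~ sqrt(2π N) · (N/e)^N,
  (4N)! ~ sqrt(2π·4N) · (4N/e)^(4N).
The exponential factors combine to (5N)^(5N) / (N^N · (4N)^(4N)) = 5^(5N)/4^(4N) = (5^5/4^4)^N = (3125/256)^N.
The square-root prefactors combine to sqrt(2π·5N) / (sqrt(2π N)·sqrt(2π·4N)) = sqrt(5 / (2π·4·N)) = sqrt(5/(8π·8n)).
Substituting N = 8n: C(40n, 8n) ~ (3125/256)^(8n) · sqrt(5/(8π·8n)).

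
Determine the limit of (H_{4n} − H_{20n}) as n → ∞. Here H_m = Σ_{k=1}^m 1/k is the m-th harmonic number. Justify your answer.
lim = ln(4/20) = −ln 5

Euler-Maclaurin gives H_m = ln m + γ + 1/(2m) + O(1/m^2). The γ and O(1/m) terms cancel in the difference:
  H_{4n} − H_{20n} = ln(4n) − ln(20n) + O(1/n) = ln(4/20) + O(1/n).
Hence the limit is ln(4/20) = −ln 5.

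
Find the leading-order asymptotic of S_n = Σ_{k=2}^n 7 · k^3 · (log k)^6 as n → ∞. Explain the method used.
S_n ~ 7 · n^4 · (log n)^6 / 4

By integral comparison, S_n = ∫_1^n 7 · x^3 · (log x)^6 dx + O(n^3 · (log n)^6). For the integral, the leading term of ∫_1^n x^3 (log x)^6 dx is n^4/4 · (log n)^6 (by repeated integration by parts; each step lowers the log-exponent and produces a relatively O(1/log n) correction). Hence S_n ~ 7 · n^4 · (log n)^6 / 4.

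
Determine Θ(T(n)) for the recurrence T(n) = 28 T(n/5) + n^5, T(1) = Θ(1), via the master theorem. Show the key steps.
T(n) = Θ(n^5)

log_5 28 ≈ 2.070. f(n) = n^5 dominates n^(log_5 28) since 5 > 2.070, and the regularity condition a·f(n/b) = 28·(n/5)^5 = (28/3125)·n^5 ≤ c·f(n) holds with c = 28/3125 ≈ 0.00896 < 1. So this is Case 3: T(n) = Θ(f(n)) = Θ(n^5).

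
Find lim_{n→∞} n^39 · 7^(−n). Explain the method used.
lim = 0

Exponentials with base > 1 dominate every fixed polynomial: for any fixed c, n^c / 7^n → 0 as n → ∞ (e.g. by the ratio test, or by writing 7^n = e^(n ln 7) and noting e^(n ln 7) / n^c → ∞). Hence n^39 · 7^(−n) = n^39 / 7^n → 0.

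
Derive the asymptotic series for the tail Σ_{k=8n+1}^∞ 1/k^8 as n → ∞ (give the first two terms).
Σ_{k>8n} 1/k^8 = 1/(7 · (8n)^7) − 1/(2 · (8n)^8) + O(1/(8n)^9)

Compare to the integral: ∫_{8n}^∞ x^(−8) dx = [−x^(−7)/7]_{8n}^∞ = 1/((8−1)·(8n)^7). The Euler-Maclaurin correction adds −f(8n)/2 = −1/(2·(8n)^8). Euler-Maclaurin then gives
  Σ_{k>8n} 1/k^8 = ∫_{8n}^∞ dx/x^8 − 1/(2·(8n)^8) + O(1/(8n)^9).
(Equivalently this is ζ(8) − Σ_{k≤8n} 1/k^8.)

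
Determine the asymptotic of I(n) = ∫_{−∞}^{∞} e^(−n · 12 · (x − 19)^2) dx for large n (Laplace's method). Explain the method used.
I(n) = sqrt(π/(12n))

Here φ(x) = 12 · (x − 19)^2 has its unique minimum at x* = 19 with φ(x*) = 0 and φ''(x*) = 24. Laplace's method gives
  I(n) ~ e^(−n φ(x*)) · sqrt(2π / (n · φ''(x*))) = sqrt(2π / (24n)) = sqrt(π/(12n)).
This is exact: substituting u = (x − 19)·sqrt(12n) gives I(n) = (1/sqrt(12n)) ∫_{−∞}^{∞} e^(−u^2) du = sqrt(π/(12n)).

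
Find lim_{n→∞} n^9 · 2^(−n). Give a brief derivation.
lim = 0

Exponentials with base > 1 dominate every fixed polynomial: for any fixed c, n^c / 2^n → 0 as n → ∞ (e.g. by the ratio test, or by writing 2^n = e^(n ln 2) and noting e^(n ln 2) / n^c → ∞). Hence n^9 · 2^(−n) = n^9 / 2^n → 0.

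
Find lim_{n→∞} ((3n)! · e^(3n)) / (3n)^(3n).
lim = ∞

Stirling: (3n)! ~ sqrt(2π·3n) · (3n/e)^(3n). Hence
  (3n)! · e^(3n) / (3n)^(3n) ~ sqrt(2π·3n) = sqrt(2π·3) · sqrt(n) → ∞.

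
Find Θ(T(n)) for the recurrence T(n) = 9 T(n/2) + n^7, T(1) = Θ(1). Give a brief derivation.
T(n) = Θ(n^7)

log_2 9 ≈ 3.170. f(n) = n^7 dominates n^(log_2 9) since 7 > 3.170, and the regularity condition a·f(n/b) = 9·(n/2)^7 = (9/128)·n^7 ≤ c·f(n) holds with c = 9/128 ≈ 0.0703 < 1. So this is Case 3: T(n) = Θ(f(n)) = Θ(n^7).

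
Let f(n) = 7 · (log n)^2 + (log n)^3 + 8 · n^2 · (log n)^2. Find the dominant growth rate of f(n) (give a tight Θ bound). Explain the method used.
f(n) ∈ Θ(n^2 · (log n)^2)

Compare the terms by growth order. For large n, n^a · (log n)^b dominates n^a' · (log n)^b' iff a > a', or (a = a' and b > b'). Ranking the 3 terms shows the dominant one is 8 · n^2 · (log n)^2. Hence f(n) ∈ Θ(n^2 · (log n)^2).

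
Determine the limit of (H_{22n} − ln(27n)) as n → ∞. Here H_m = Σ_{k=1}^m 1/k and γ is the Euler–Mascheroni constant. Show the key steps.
lim = ln(22/27) + γ

By Euler-Maclaurin, H_m = ln m + γ + O(1/m). So
  H_{22n} − ln(27n) = ln(22n) + γ − ln(27n) + O(1/n)
                       = ln(22/27) + γ + O(1/n).
Hence the limit is ln(22/27) + γ.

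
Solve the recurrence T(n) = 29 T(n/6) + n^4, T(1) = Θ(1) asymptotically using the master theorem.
T(n) = Θ(n^4)

log_6 29 ≈ 1.879. f(n) = n^4 dominates n^(log_6 29) since 4 > 1.879, and the regularity condition a·f(n/b) = 29·(n/6)^4 = (29/1296)·n^4 ≤ c·f(n) holds with c = 29/1296 ≈ 0.0224 < 1. So this is Case 3: T(n) = Θ(f(n)) = Θ(n^4).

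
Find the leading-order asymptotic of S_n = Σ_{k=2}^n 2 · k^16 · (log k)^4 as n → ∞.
S_n ~ 2 · n^17 · (log n)^4 / 17

By integral comparison, S_n = ∫_1^n 2 · x^16 · (log x)^4 dx + O(n^16 · (log n)^4). For the integral, the leading term of ∫_1^n x^16 (log x)^4 dx is n^17/17 · (log n)^4 (by repeated integration by parts; each step lowers the log-exponent and produces a relatively O(1/log n) correction). Hence S_n ~ 2 · n^17 · (log n)^4 / 17.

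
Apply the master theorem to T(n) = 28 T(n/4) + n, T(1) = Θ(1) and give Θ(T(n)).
T(n) = Θ(n^(log_4 28))

Master theorem: compare f(n) = n to n^(log_4 28) where log_4 28 ≈ 2.404. Since 1 < log_4 28, we have f(n) = O(n^(log_4 28 − ε)) for some ε > 0 — Case 1. Hence T(n) = Θ(n^(log_4 28)).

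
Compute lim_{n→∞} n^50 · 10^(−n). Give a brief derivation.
lim = 0

Exponentials with base > 1 dominate every fixed polynomial: for any fixed c, n^c / 10^n → 0 as n → ∞ (e.g. by the ratio test, or by writing 10^n = e^(n ln 10) and noting e^(n ln 10) / n^c → ∞). Hence n^50 · 10^(−n) = n^50 / 10^n → 0.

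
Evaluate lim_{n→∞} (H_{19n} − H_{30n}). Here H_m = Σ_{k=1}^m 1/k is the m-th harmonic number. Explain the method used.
lim = ln(19/30)

Euler-Maclaurin gives H_m = ln m + γ + 1/(2m) + O(1/m^2). The γ and O(1/m) terms cancel in the difference:
  H_{19n} − H_{30n} = ln(19n) − ln(30n) + O(1/n) = ln(19/30) + O(1/n).
Hence the limit is ln(19/30).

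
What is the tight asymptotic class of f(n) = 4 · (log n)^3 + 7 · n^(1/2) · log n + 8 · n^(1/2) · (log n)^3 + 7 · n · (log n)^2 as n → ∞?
f(n) ∈ Θ(n · (log n)^2)

Compare the terms by growth order. For large n, n^a · (log n)^b dominates n^a' · (log n)^b' iff a > a', or (a = a' and b > b'). Ranking the 4 terms shows the dominant one is 7 · n · (log n)^2. Hence f(n) ∈ Θ(n · (log n)^2).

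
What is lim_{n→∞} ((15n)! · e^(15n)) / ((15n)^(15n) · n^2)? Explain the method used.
lim = 0

Stirling: (15n)! ~ sqrt(2π·15n) · (15n/e)^(15n). Hence
  (15n)! · e^(15n) / (15n)^(15n) ~ sqrt(2π·15n).
Dividing by n^2: sqrt(2π·15n) / n^2 = sqrt(2π·15) · n^((1−4)/2), so the expression behaves like sqrt(2π·15) · n^((1−4)/2) → 0.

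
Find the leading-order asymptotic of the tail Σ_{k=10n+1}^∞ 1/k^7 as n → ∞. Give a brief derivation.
Σ_{k>10n} 1/k^7 ~ 1/(6 · (10n)^6)

Compare to the integral: ∫_{10n}^∞ x^(−7) dx = [−x^(−6)/6]_{10n}^∞ = 1/((7−1)·(10n)^6). Euler-Maclaurin then gives
  Σ_{k>10n} 1/k^7 = ∫_{10n}^∞ dx/x^7 − 1/(2·(10n)^7) + O(1/(10n)^8).
(Equivalently this is ζ(7) − Σ_{k≤10n} 1/k^7.)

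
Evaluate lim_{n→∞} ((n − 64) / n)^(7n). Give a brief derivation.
lim = e^(−448)

Rewrite as (1 − 64/n)^(7n). By the standard limit (1 + x/n)^n → e^x, we have (1 − 64/n)^n → e^(−64), and raising to the 7th power gives e^(−448).
More precisely, ln[(1 − 64/n)^(7n)] = 7n · ln(1 − 64/n) = 7n · (-64/n + O(1/n^2)) = -448 + O(1/n) → -448.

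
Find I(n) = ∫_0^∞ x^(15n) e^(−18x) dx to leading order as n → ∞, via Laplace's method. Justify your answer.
I(n) ~ (sqrt(2π·15n) / 18) · (15n/(18e))^(15n)

Write the integrand as exp(15n ln x − 18x) and set f(x) = 15n ln x − 18x. Then f'(x) = 15n/x − 18 = 0 at x* = 15n/18, and f''(x*) = −15n/x*^2 = −18^2/(15n). Laplace's method (interior maximum) gives
  I(n) ~ e^(f(x*)) · sqrt(2π / |f''(x*)|)
        = exp(15n ln(15n/18) − 15n) · sqrt(2π · 15n / 18^2)
        = (15n/18)^(15n) e^(−15n) · sqrt(2π·15n) / 18
        = (sqrt(2π·15n) / 18) · (15n/(18e))^(15n).
This matches Γ(15n+1)/18^(15n+1) with Stirling applied to Γ.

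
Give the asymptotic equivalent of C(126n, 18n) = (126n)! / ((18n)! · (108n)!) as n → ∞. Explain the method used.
C(126n, 18n) ~ (823543/46656)^(18n) · sqrt(7/(12π·18n))

Write N = 18n. Apply Stirling to each factorial:
  (7N)! ~ sqrt(2π·7N) · (7N/e)^(7N),
  N! ~ sqrt(2π N) · (N/e)^N,
  (6N)! ~ sqrt(2π·6N) · (6N/e)^(6N).
The exponential factors combine to (7N)^(7N) / (N^N · (6N)^(6N)) = 7^(7N)/6^(6N) = (7^7/6^6)^N = (823543/46656)^N.
The square-root prefactors combine to sqrt(2π·7N) / (sqrt(2π N)·sqrt(2π·6N)) = sqrt(7 / (2π·6·N)) = sqrt(7/(12π·18n)).
Substituting N = 18n: C(126n, 18n) ~ (823543/46656)^(18n) · sqrt(7/(12π·18n)).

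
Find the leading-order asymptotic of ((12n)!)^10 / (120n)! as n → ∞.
((12n)!)^10/(120n)! ~ ((2π·12n)^(9/2) / sqrt(10)) · 10^(−10·12n)  →  0

Write N = 12n. Stirling: N! ~ sqrt(2π N)(N/e)^N and (10N)! ~ sqrt(2π·10N)·(10N/e)^(10N).
  (N!)^10/(10N)! ~ (2π N)^(10/2) (N/e)^(10N) / [sqrt(2π·10N) (10N/e)^(10N)]
     = (2π N)^(10/2) / sqrt(2π·10N) · (N/(10N))^(10N)
     = (2π N)^((10−1)/2) / sqrt(10) · 10^(−10N).
Since 10^10 > 1, the factor 10^(−10N) decays exponentially, so the ratio → 0. Substituting N = 12n gives the stated form.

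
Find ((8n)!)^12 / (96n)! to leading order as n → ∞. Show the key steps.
((8n)!)^12/(96n)! ~ ((2π·8n)^(11/2) / sqrt(12)) · 12^(−12·8n)  →  0

Write N = 8n. Stirling: N! ~ sqrt(2π N)(N/e)^N and (12N)! ~ sqrt(2π·12N)·(12N/e)^(12N).
  (N!)^12/(12N)! ~ (2π N)^(12/2) (N/e)^(12N) / [sqrt(2π·12N) (12N/e)^(12N)]
     = (2π N)^(12/2) / sqrt(2π·12N) · (N/(12N))^(12N)
     = (2π N)^((12−1)/2) / sqrt(12) · 12^(−12N).
Since 12^12 > 1, the factor 12^(−12N) decays exponentially, so the ratio → 0. Substituting N = 8n gives the stated form.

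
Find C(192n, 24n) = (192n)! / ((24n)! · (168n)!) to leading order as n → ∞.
C(192n, 24n) ~ (16777216/823543)^(24n) · sqrt(4/(7π·24n))

Write N = 24n. Apply Stirling to each factorial:
  (8N)! ~ sqrt(2π·8N) · (8N/e)^(8N),
  N! ~ sqrt(2π N) · (N/e)^N,
  (7N)! ~ sqrt(2π·7N) · (7N/e)^(7N).
The exponential factors combine to (8N)^(8N) / (N^N · (7N)^(7N)) = 8^(8N)/7^(7N) = (8^8/7^7)^N = (16777216/823543)^N.
The square-root prefactors combine to sqrt(2π·8N) / (sqrt(2π N)·sqrt(2π·7N)) = sqrt(8 / (2π·7·N)) = sqrt(4/(7π·24n)).
Substituting N = 24n: C(192n, 24n) ~ (16777216/823543)^(24n) · sqrt(4/(7π·24n)).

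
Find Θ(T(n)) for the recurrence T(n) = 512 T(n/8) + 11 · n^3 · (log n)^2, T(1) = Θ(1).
T(n) = Θ(n^3 · (log n)^3)

Here log_8 512 = 3 and f(n) = 11 · n^3 · (log n)^2 = Θ(n^(log_8 512) · (log n)^2). This is the extended Case 2 of the master theorem (f matches the critical exponent up to log factors), giving T(n) = Θ(n^(log_8 512) · (log n)^(2+1)) = Θ(n^3 · (log n)^3).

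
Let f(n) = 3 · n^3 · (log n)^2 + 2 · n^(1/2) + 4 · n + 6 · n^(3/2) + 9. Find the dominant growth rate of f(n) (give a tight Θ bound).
f(n) ∈ Θ(n^3 · (log n)^2)

Compare the terms by growth order. For large n, n^a · (log n)^b dominates n^a' · (log n)^b' iff a > a', or (a = a' and b > b'). Ranking the 5 terms shows the dominant one is 3 · n^3 · (log n)^2. Hence f(n) ∈ Θ(n^3 · (log n)^2).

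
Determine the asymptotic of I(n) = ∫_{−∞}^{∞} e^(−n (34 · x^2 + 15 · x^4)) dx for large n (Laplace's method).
I(n) ~ sqrt(π/(34n))

φ(x) = 34 · x^2 + 15 · x^4 has its unique global minimum at x* = 0 (since φ'(x) = 68x + 60x^3 = 0 only at x = 0 for real x with both coefficients positive, and φ → ∞ as |x| → ∞). At x* = 0, φ(0) = 0 and φ''(0) = 68. Laplace's method then gives
  I(n) ~ sqrt(2π / (n · φ''(0))) · e^(−n φ(0)) = sqrt(2π / (68n)) = sqrt(π/(34n)).
The 15 · x^4 term contributes only at subleading order (an O(1/n) relative correction).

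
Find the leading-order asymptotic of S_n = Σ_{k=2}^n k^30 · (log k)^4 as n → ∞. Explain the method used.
S_n ~ n^31 · (log n)^4 / 31

By integral comparison, S_n = ∫_1^n x^30 · (log x)^4 dx + O(n^30 · (log n)^4). For the integral, the leading term of ∫_1^n x^30 (log x)^4 dx is n^31/31 · (log n)^4 (by repeated integration by parts; each step lowers the log-exponent and produces a relatively O(1/log n) correction). Hence S_n ~ n^31 · (log n)^4 / 31.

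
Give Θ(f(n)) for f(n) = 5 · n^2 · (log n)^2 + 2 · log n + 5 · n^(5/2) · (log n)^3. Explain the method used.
f(n) ∈ Θ(n^(5/2) · (log n)^3)

Compare the terms by growth order. For large n, n^a · (log n)^b dominates n^a' · (log n)^b' iff a > a', or (a = a' and b > b'). Ranking the 3 terms shows the dominant one is 5 · n^(5/2) · (log n)^3. Hence f(n) ∈ Θ(n^(5/2) · (log n)^3).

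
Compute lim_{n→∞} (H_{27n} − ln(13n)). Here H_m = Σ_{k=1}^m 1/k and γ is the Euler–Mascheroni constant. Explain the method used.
lim = ln(27/13) + γ

By Euler-Maclaurin, H_m = ln m + γ + O(1/m). So
  H_{27n} − ln(13n) = ln(27n) + γ − ln(13n) + O(1/n)
                       = ln(27/13) + γ + O(1/n).
Hence the limit is ln(27/13) + γ.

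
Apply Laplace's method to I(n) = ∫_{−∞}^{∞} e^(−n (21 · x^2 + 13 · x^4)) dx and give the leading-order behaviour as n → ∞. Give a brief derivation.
I(n) ~ sqrt(π/(21n))

φ(x) = 21 · x^2 + 13 · x^4 has its unique global minimum at x* = 0 (since φ'(x) = 42x + 52x^3 = 0 only at x = 0 for real x with both coefficients positive, and φ → ∞ as |x| → ∞). At x* = 0, φ(0) = 0 and φ''(0) = 42. Laplace's method then gives
  I(n) ~ sqrt(2π / (n · φ''(0))) · e^(−n φ(0)) = sqrt(2π / (42n)) = sqrt(π/(21n)).
The 13 · x^4 term contributes only at subleading order (an O(1/n) relative correction).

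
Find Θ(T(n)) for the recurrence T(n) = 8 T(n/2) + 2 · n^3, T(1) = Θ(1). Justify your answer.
T(n) = Θ(n^3 log n)

log_2 8 = 3, and f(n) = 2 · n^3 = Θ(n^(log_2 8)). This is Case 2 of the master theorem: T(n) = Θ(f(n) · log n) = Θ(n^3 log n).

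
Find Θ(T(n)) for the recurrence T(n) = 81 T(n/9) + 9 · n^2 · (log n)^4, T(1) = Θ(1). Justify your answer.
T(n) = Θ(n^2 · (log n)^5)

Here log_9 81 = 2 and f(n) = 9 · n^2 · (log n)^4 = Θ(n^(log_9 81) · (log n)^4). This is the extended Case 2 of the master theorem (f matches the critical exponent up to log factors), giving T(n) = Θ(n^(log_9 81) · (log n)^(4+1)) = Θ(n^2 · (log n)^5).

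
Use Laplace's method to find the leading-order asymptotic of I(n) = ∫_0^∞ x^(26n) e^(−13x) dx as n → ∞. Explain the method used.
I(n) ~ (sqrt(2π·26n) / 13) · (26n/(13e))^(26n)

Write the integrand as exp(26n ln x − 13x) and set f(x) = 26n ln x − 13x. Then f'(x) = 26n/x − 13 = 0 at x* = 26n/13, and f''(x*) = −26n/x*^2 = −13^2/(26n). Laplace's method (interior maximum) gives
  I(n) ~ e^(f(x*)) · sqrt(2π / |f''(x*)|)
        = exp(26n ln(26n/13) − 26n) · sqrt(2π · 26n / 13^2)
        = (26n/13)^(26n) e^(−26n) · sqrt(2π·26n) / 13
        = (sqrt(2π·26n) / 13) · (26n/(13e))^(26n).
This matches Γ(26n+1)/13^(26n+1) with Stirling applied to Γ.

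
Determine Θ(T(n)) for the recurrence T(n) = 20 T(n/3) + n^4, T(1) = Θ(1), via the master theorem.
T(n) = Θ(n^4)

log_3 20 ≈ 2.727. f(n) = n^4 dominates n^(log_3 20) since 4 > 2.727, and the regularity condition a·f(n/b) = 20·(n/3)^4 = (20/81)·n^4 ≤ c·f(n) holds with c = 20/81 ≈ 0.247 < 1. So this is Case 3: T(n) = Θ(f(n)) = Θ(n^4).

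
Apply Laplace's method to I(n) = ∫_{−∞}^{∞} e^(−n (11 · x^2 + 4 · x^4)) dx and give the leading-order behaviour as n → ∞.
I(n) ~ sqrt(π/(11n))

φ(x) = 11 · x^2 + 4 · x^4 has its unique global minimum at x* = 0 (since φ'(x) = 22x + 16x^3 = 0 only at x = 0 for real x with both coefficients positive, and φ → ∞ as |x| → ∞). At x* = 0, φ(0) = 0 and φ''(0) = 22. Laplace's method then gives
  I(n) ~ sqrt(2π / (n · φ''(0))) · e^(−n φ(0)) = sqrt(2π / (22n)) = sqrt(π/(11n)).
The 4 · x^4 term contributes only at subleading order (an O(1/n) relative correction).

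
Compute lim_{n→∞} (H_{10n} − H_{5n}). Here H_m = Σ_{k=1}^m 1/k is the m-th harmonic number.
lim = ln(10/5) = ln 2

Euler-Maclaurin gives H_m = ln m + γ + 1/(2m) + O(1/m^2). The γ and O(1/m) terms cancel in the difference:
  H_{10n} − H_{5n} = ln(10n) − ln(5n) + O(1/n) = ln(10/5) + O(1/n).
Hence the limit is ln(10/5) = ln 2.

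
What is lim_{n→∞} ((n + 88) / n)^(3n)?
lim = e^264

Rewrite as (1 + 88/n)^(3n). By the standard limit (1 + x/n)^n → e^x, we have (1 + 88/n)^n → e^88, and raising to the 3rd power gives e^264.
More precisely, ln[(1 + 88/n)^(3n)] = 3n · ln(1 + 88/n) = 3n · (88/n + O(1/n^2)) = 264 + O(1/n) → 264.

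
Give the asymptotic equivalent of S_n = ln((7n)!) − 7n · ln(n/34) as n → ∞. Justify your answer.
S_n ~ 7n · (ln 238 − 1) + O(ln n)

Stirling: ln((7n)!) = 7n ln(7n) − 7n + O(ln n).
  S_n = 7n ln(7n) − 7n − 7n ln(n/34) + O(ln n)
      = 7n ln(7n) − 7n ln n + 7n ln 34 − 7n + O(ln n)
      = 7n ln 7 + 7n ln 34 − 7n + O(ln n)
      = 7n (ln 238 − 1) + O(ln n).
Numerically ln(238) − 1 ≈ 4.4723.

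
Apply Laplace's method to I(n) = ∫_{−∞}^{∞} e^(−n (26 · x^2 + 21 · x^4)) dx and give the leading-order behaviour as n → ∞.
I(n) ~ sqrt(π/(26n))

φ(x) = 26 · x^2 + 21 · x^4 has its unique global minimum at x* = 0 (since φ'(x) = 52x + 84x^3 = 0 only at x = 0 for real x with both coefficients positive, and φ → ∞ as |x| → ∞). At x* = 0, φ(0) = 0 and φ''(0) = 52. Laplace's method then gives
  I(n) ~ sqrt(2π / (n · φ''(0))) · e^(−n φ(0)) = sqrt(2π / (52n)) = sqrt(π/(26n)).
The 21 · x^4 term contributes only at subleading order (an O(1/n) relative correction).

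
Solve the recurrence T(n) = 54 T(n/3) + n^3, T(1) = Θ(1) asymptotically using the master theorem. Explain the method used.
T(n) = Θ(n^(log_3 54))

Master theorem: compare f(n) = n^3 to n^(log_3 54) where log_3 54 ≈ 3.631. Since 3 < log_3 54, we have f(n) = O(n^(log_3 54 − ε)) for some ε > 0 — Case 1. Hence T(n) = Θ(n^(log_3 54)).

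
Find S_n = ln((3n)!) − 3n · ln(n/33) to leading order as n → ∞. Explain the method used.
S_n ~ 3n · (ln 99 − 1) + O(ln n)

Stirling: ln((3n)!) = 3n ln(3n) − 3n + O(ln n).
  S_n = 3n ln(3n) − 3n − 3n ln(n/33) + O(ln n)
      = 3n ln(3n) − 3n ln n + 3n ln 33 − 3n + O(ln n)
      = 3n ln 3 + 3n ln 33 − 3n + O(ln n)
      = 3n (ln 99 − 1) + O(ln n).
Numerically ln(99) − 1 ≈ 3.5951.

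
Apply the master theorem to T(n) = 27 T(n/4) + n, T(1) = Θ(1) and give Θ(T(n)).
T(n) = Θ(n^(log_4 27))

Master theorem: compare f(n) = n to n^(log_4 27) where log_4 27 ≈ 2.377. Since 1 < log_4 27, we have f(n) = O(n^(log_4 27 − ε)) for some ε > 0 — Case 1. Hence T(n) = Θ(n^(log_4 27)).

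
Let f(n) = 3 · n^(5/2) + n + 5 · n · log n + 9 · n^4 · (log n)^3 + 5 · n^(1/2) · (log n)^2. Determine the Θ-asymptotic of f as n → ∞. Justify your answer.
f(n) ∈ Θ(n^4 · (log n)^3)

Compare the terms by growth order. For large n, n^a · (log n)^b dominates n^a' · (log n)^b' iff a > a', or (a = a' and b > b'). Ranking the 5 terms shows the dominant one is 9 · n^4 · (log n)^3. Hence f(n) ∈ Θ(n^4 · (log n)^3).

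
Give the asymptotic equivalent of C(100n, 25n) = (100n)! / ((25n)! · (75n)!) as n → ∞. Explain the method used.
C(100n, 25n) ~ (256/27)^(25n) · sqrt(2/(3π·25n))

Write N = 25n. Apply Stirling to each factorial:
  (4N)! ~ sqrt(2π·4N) · (4N/e)^(4N),
  N! ~ sqrt(2π N) · (N/e)^N,
  (3N)! ~ sqrt(2π·3N) · (3N/e)^(3N).
The exponential factors combine to (4N)^(4N) / (N^N · (3N)^(3N)) = 4^(4N)/3^(3N) = (4^4/3^3)^N = (256/27)^N.
The square-root prefactors combine to sqrt(2π·4N) / (sqrt(2π N)·sqrt(2π·3N)) = sqrt(4 / (2π·3·N)) = sqrt(2/(3π·25n)).
Substituting N = 25n: C(100n, 25n) ~ (256/27)^(25n) · sqrt(2/(3π·25n)).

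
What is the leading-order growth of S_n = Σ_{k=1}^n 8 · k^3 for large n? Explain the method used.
S_n ~ 2 · n^4

By integral comparison (Euler-Maclaurin), Σ_{k=1}^n 8 · k^3 = 8 · ∫_0^n x^3 dx + O(n^3) = 8 · n^4/4 = 2 · n^4 + O(n^3). (Equivalently, Faulhaber's formula gives the same leading term.)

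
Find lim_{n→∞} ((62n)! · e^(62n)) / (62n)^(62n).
lim = ∞

Stirling: (62n)! ~ sqrt(2π·62n) · (62n/e)^(62n). Hence
  (62n)! · e^(62n) / (62n)^(62n) ~ sqrt(2π·62n) = sqrt(2π·62) · sqrt(n) → ∞.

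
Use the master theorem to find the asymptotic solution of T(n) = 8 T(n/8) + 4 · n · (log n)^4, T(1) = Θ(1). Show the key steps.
T(n) = Θ(n · (log n)^5)

Here log_8 8 = 1 and f(n) = 4 · n · (log n)^4 = Θ(n^(log_8 8) · (log n)^4). This is the extended Case 2 of the master theorem (f matches the critical exponent up to log factors), giving T(n) = Θ(n^(log_8 8) · (log n)^(4+1)) = Θ(n · (log n)^5).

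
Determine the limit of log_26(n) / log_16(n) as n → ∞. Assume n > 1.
lim = ln(16) / ln(26) = log_26(16)

Change of base: log_26(n) = ln n / ln 26 and log_16(n) = ln n / ln 16. The ratio is (ln n / ln 26) · (ln 16 / ln n) = ln 16 / ln 26, a constant independent of n. So the limit is ln 16 / ln 26 = log_26(16).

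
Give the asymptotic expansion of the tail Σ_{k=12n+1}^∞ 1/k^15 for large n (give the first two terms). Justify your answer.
Σ_{k>12n} 1/k^15 = 1/(14 · (12n)^14) − 1/(2 · (12n)^15) + O(1/(12n)^16)

Compare to the integral: ∫_{12n}^∞ x^(−15) dx = [−x^(−14)/14]_{12n}^∞ = 1/((15−1)·(12n)^14). The Euler-Maclaurin correction adds −f(12n)/2 = −1/(2·(12n)^15). Euler-Maclaurin then gives
  Σ_{k>12n} 1/k^15 = ∫_{12n}^∞ dx/x^15 − 1/(2·(12n)^15) + O(1/(12n)^16).
(Equivalently this is ζ(15) − Σ_{k≤12n} 1/k^15.)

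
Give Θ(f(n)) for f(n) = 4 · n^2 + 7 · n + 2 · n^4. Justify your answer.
f(n) ∈ Θ(n^4)

Compare the terms by growth order. For large n, n^a · (log n)^b dominates n^a' · (log n)^b' iff a > a', or (a = a' and b > b'). Ranking the 3 terms shows the dominant one is 2 · n^4. Hence f(n) ∈ Θ(n^4).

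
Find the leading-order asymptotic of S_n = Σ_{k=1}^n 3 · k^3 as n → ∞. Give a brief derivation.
S_n ~ 3 · n^4 / 4

By integral comparison (Euler-Maclaurin), Σ_{k=1}^n 3 · k^3 = 3 · ∫_0^n x^3 dx + O(n^3) = 3 · n^4/4 + O(n^3). (Equivalently, Faulhaber's formula gives the same leading term.)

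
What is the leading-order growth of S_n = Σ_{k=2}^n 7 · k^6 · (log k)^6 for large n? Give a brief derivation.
S_n ~ n^7 · (log n)^6

By integral comparison, S_n = ∫_1^n 7 · x^6 · (log x)^6 dx + O(n^6 · (log n)^6). For the integral, the leading term of ∫_1^n x^6 (log x)^6 dx is n^7/7 · (log n)^6 (by repeated integration by parts; each step lowers the log-exponent and produces a relatively O(1/log n) correction). Hence S_n ~ n^7 · (log n)^6.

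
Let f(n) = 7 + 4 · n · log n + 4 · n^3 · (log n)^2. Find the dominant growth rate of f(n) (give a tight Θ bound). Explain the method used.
f(n) ∈ Θ(n^3 · (log n)^2)

Compare the terms by growth order. For large n, n^a · (log n)^b dominates n^a' · (log n)^b' iff a > a', or (a = a' and b > b'). Ranking the 3 terms shows the dominant one is 4 · n^3 · (log n)^2. Hence f(n) ∈ Θ(n^3 · (log n)^2).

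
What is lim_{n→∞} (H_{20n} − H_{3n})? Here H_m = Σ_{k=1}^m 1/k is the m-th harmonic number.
lim = ln(20/3)

Euler-Maclaurin gives H_m = ln m + γ + 1/(2m) + O(1/m^2). The γ and O(1/m) terms cancel in the difference:
  H_{20n} − H_{3n} = ln(20n) − ln(3n) + O(1/n) = ln(20/3) + O(1/n).
Hence the limit is ln(20/3).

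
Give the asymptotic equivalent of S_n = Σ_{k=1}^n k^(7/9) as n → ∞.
S_n ~ (9/16) · n^(16/9)

Integral comparison: Σ_{k=1}^n k^(7/9) = ∫_0^n x^(7/9) dx + O(n^(7/9)). The integral is n^(1 + 7/9) / (1 + 7/9) = n^((7+9)/9) / ((7+9)/9) = (9/16) · n^(16/9).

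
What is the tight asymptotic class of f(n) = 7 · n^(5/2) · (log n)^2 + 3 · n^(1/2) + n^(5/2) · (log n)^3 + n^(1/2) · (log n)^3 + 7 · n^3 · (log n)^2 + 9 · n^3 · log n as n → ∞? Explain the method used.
f(n) ∈ Θ(n^3 · (log n)^2)

Compare the terms by growth order. For large n, n^a · (log n)^b dominates n^a' · (log n)^b' iff a > a', or (a = a' and b > b'). Ranking the 6 terms shows the dominant one is 7 · n^3 · (log n)^2. Hence f(n) ∈ Θ(n^3 · (log n)^2).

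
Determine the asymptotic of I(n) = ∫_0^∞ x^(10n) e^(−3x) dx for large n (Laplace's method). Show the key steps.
I(n) ~ (sqrt(2π·10n) / 3) · (10n/(3e))^(10n)

Write the integrand as exp(10n ln x − 3x) and set f(x) = 10n ln x − 3x. Then f'(x) = 10n/x − 3 = 0 at x* = 10n/3, and f''(x*) = −10n/x*^2 = −3^2/(10n). Laplace's method (interior maximum) gives
  I(n) ~ e^(f(x*)) · sqrt(2π / |f''(x*)|)
        = exp(10n ln(10n/3) − 10n) · sqrt(2π · 10n / 3^2)
        = (10n/3)^(10n) e^(−10n) · sqrt(2π·10n) / 3
        = (sqrt(2π·10n) / 3) · (10n/(3e))^(10n).
This matches Γ(10n+1)/3^(10n+1) with Stirling applied to Γ.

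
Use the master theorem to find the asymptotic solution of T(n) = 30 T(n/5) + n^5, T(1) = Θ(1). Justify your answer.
T(n) = Θ(n^5)

log_5 30 ≈ 2.113. f(n) = n^5 dominates n^(log_5 30) since 5 > 2.113, and the regularity condition a·f(n/b) = 30·(n/5)^5 = (30/3125)·n^5 ≤ c·f(n) holds with c = 30/3125 ≈ 0.0096 < 1. So this is Case 3: T(n) = Θ(f(n)) = Θ(n^5).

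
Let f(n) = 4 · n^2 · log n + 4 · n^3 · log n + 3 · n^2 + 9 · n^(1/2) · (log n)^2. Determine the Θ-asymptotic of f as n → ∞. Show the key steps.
f(n) ∈ Θ(n^3 · log n)

Compare the terms by growth order. For large n, n^a · (log n)^b dominates n^a' · (log n)^b' iff a > a', or (a = a' and b > b'). Ranking the 4 terms shows the dominant one is 4 · n^3 · log n. Hence f(n) ∈ Θ(n^3 · log n).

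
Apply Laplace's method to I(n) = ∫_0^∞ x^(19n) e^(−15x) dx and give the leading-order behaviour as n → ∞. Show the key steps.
I(n) ~ (sqrt(2π·19n) / 15) · (19n/(15e))^(19n)

Write the integrand as exp(19n ln x − 15x) and set f(x) = 19n ln x − 15x. Then f'(x) = 19n/x − 15 = 0 at x* = 19n/15, and f''(x*) = −19n/x*^2 = −15^2/(19n). Laplace's method (interior maximum) gives
  I(n) ~ e^(f(x*)) · sqrt(2π / |f''(x*)|)
        = exp(19n ln(19n/15) − 19n) · sqrt(2π · 19n / 15^2)
        = (19n/15)^(19n) e^(−19n) · sqrt(2π·19n) / 15
        = (sqrt(2π·19n) / 15) · (19n/(15e))^(19n).
This matches Γ(19n+1)/15^(19n+1) with Stirling applied to Γ.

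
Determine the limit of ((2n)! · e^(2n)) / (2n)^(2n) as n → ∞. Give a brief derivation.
lim = ∞

Stirling: (2n)! ~ sqrt(2π·2n) · (2n/e)^(2n). Hence
  (2n)! · e^(2n) / (2n)^(2n) ~ sqrt(2π·2n) = sqrt(2π·2) · sqrt(n) → ∞.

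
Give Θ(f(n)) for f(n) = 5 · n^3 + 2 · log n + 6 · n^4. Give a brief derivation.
f(n) ∈ Θ(n^4)

Compare the terms by growth order. For large n, n^a · (log n)^b dominates n^a' · (log n)^b' iff a > a', or (a = a' and b > b'). Ranking the 3 terms shows the dominant one is 6 · n^4. Hence f(n) ∈ Θ(n^4).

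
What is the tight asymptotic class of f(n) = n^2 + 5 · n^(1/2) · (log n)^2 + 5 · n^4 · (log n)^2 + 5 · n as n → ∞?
f(n) ∈ Θ(n^4 · (log n)^2)

Compare the terms by growth order. For large n, n^a · (log n)^b dominates n^a' · (log n)^b' iff a > a', or (a = a' and b > b'). Ranking the 4 terms shows the dominant one is 5 · n^4 · (log n)^2. Hence f(n) ∈ Θ(n^4 · (log n)^2).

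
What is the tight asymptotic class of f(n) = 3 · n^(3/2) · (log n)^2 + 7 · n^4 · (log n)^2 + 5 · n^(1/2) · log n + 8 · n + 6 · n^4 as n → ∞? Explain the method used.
f(n) ∈ Θ(n^4 · (log n)^2)

Compare the terms by growth order. For large n, n^a · (log n)^b dominates n^a' · (log n)^b' iff a > a', or (a = a' and b > b'). Ranking the 5 terms shows the dominant one is 7 · n^4 · (log n)^2. Hence f(n) ∈ Θ(n^4 · (log n)^2).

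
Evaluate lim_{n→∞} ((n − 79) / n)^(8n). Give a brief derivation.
lim = e^(−632)

Rewrite as (1 − 79/n)^(8n). By the standard limit (1 + x/n)^n → e^x, we have (1 − 79/n)^n → e^(−79), and raising to the 8th power gives e^(−632).
More precisely, ln[(1 − 79/n)^(8n)] = 8n · ln(1 − 79/n) = 8n · (-79/n + O(1/n^2)) = -632 + O(1/n) → -632.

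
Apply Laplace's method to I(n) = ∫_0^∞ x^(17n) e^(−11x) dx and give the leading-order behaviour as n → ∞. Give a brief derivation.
I(n) ~ (sqrt(2π·17n) / 11) · (17n/(11e))^(17n)

Write the integrand as exp(17n ln x − 11x) and set f(x) = 17n ln x − 11x. Then f'(x) = 17n/x − 11 = 0 at x* = 17n/11, and f''(x*) = −17n/x*^2 = −11^2/(17n). Laplace's method (interior maximum) gives
  I(n) ~ e^(f(x*)) · sqrt(2π / |f''(x*)|)
        = exp(17n ln(17n/11) − 17n) · sqrt(2π · 17n / 11^2)
        = (17n/11)^(17n) e^(−17n) · sqrt(2π·17n) / 11
        = (sqrt(2π·17n) / 11) · (17n/(11e))^(17n).
This matches Γ(17n+1)/11^(17n+1) with Stirling applied to Γ.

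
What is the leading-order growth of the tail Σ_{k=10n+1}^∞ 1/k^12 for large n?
Σ_{k>10n} 1/k^12 ~ 1/(11 · (10n)^11)

Compare to the integral: ∫_{10n}^∞ x^(−12) dx = [−x^(−11)/11]_{10n}^∞ = 1/((12−1)·(10n)^11). Euler-Maclaurin then gives
  Σ_{k>10n} 1/k^12 = ∫_{10n}^∞ dx/x^12 − 1/(2·(10n)^12) + O(1/(10n)^13).
(Equivalently this is ζ(12) − Σ_{k≤10n} 1/k^12.)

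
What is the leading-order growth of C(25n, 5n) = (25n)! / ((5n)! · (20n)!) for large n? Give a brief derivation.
C(25n, 5n) ~ (3125/256)^(5n) · sqrt(5/(8π·5n))

Write N = 5n. Apply Stirling to each factorial:
  (5N)! ~ sqrt(2π·5N) · (5N/e)^(5N),
  N! ~ sqrt(2π N) · (N/e)^N,
  (4N)! ~ sqrt(2π·4N) · (4N/e)^(4N).
The exponential factors combine to (5N)^(5N) / (N^N · (4N)^(4N)) = 5^(5N)/4^(4N) = (5^5/4^4)^N = (3125/256)^N.
The square-root prefactors combine to sqrt(2π·5N) / (sqrt(2π N)·sqrt(2π·4N)) = sqrt(5 / (2π·4·N)) = sqrt(5/(8π·5n)).
Substituting N = 5n: C(25n, 5n) ~ (3125/256)^(5n) · sqrt(5/(8π·5n)).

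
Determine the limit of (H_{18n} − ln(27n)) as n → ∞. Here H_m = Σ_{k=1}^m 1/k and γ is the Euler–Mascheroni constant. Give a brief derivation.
lim = ln(2/3) + γ

By Euler-Maclaurin, H_m = ln m + γ + O(1/m). So
  H_{18n} − ln(27n) = ln(18n) + γ − ln(27n) + O(1/n)
                       = ln(18/27) + γ + O(1/n).
Hence the limit is ln(18/27) + γ (= ln(2/3)).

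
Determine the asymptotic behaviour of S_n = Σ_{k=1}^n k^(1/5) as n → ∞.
S_n ~ (5/6) · n^(6/5)

Integral comparison: Σ_{k=1}^n k^(1/5) = ∫_0^n x^(1/5) dx + O(n^(1/5)). The integral is n^(1 + 1/5) / (1 + 1/5) = n^((1+5)/5) / ((1+5)/5) = (5/6) · n^(6/5).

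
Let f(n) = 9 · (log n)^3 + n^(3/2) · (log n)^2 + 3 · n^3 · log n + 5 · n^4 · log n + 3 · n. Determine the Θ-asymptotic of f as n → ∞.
f(n) ∈ Θ(n^4 · log n)

Compare the terms by growth order. For large n, n^a · (log n)^b dominates n^a' · (log n)^b' iff a > a', or (a = a' and b > b'). Ranking the 5 terms shows the dominant one is 5 · n^4 · log n. Hence f(n) ∈ Θ(n^4 · log n).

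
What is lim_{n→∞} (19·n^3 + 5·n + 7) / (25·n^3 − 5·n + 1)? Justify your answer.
lim = 19/25

For large n the leading n^3 terms dominate both numerator and denominator. Dividing top and bottom by n^3, every other term tends to 0, leaving 19/25.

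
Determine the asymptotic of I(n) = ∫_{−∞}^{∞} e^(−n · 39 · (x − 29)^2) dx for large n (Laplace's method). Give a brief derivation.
I(n) = sqrt(π/(39n))

Here φ(x) = 39 · (x − 29)^2 has its unique minimum at x* = 29 with φ(x*) = 0 and φ''(x*) = 78. Laplace's method gives
  I(n) ~ e^(−n φ(x*)) · sqrt(2π / (n · φ''(x*))) = sqrt(2π / (78n)) = sqrt(π/(39n)).
This is exact: substituting u = (x − 29)·sqrt(39n) gives I(n) = (1/sqrt(39n)) ∫_{−∞}^{∞} e^(−u^2) du = sqrt(π/(39n)).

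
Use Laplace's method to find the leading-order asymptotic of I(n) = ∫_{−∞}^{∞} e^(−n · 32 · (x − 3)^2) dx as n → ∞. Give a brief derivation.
I(n) = sqrt(π/(32n))

Here φ(x) = 32 · (x − 3)^2 has its unique minimum at x* = 3 with φ(x*) = 0 and φ''(x*) = 64. Laplace's method gives
  I(n) ~ e^(−n φ(x*)) · sqrt(2π / (n · φ''(x*))) = sqrt(2π / (64n)) = sqrt(π/(32n)).
This is exact: substituting u = (x − 3)·sqrt(32n) gives I(n) = (1/sqrt(32n)) ∫_{−∞}^{∞} e^(−u^2) du = sqrt(π/(32n)).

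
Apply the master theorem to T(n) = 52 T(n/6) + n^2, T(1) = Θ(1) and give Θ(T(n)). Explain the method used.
T(n) = Θ(n^(log_6 52))

Master theorem: compare f(n) = n^2 to n^(log_6 52) where log_6 52 ≈ 2.205. Since 2 < log_6 52, we have f(n) = O(n^(log_6 52 − ε)) for some ε > 0 — Case 1. Hence T(n) = Θ(n^(log_6 52)).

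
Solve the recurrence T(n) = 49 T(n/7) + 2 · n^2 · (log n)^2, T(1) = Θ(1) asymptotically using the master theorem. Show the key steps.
T(n) = Θ(n^2 · (log n)^3)

Here log_7 49 = 2 and f(n) = 2 · n^2 · (log n)^2 = Θ(n^(log_7 49) · (log n)^2). This is the extended Case 2 of the master theorem (f matches the critical exponent up to log factors), giving T(n) = Θ(n^(log_7 49) · (log n)^(2+1)) = Θ(n^2 · (log n)^3).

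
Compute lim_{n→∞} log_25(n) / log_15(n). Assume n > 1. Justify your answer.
lim = ln(15) / ln(25) = log_25(15)

Change of base: log_25(n) = ln n / ln 25 and log_15(n) = ln n / ln 15. The ratio is (ln n / ln 25) · (ln 15 / ln n) = ln 15 / ln 25, a constant independent of n. So the limit is ln 15 / ln 25 = log_25(15).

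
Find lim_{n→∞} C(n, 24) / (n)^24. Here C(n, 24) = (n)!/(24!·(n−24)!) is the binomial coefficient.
lim = 1/24! = 1/620448401733239439360000

With N = n → ∞: C(N, 24) / N^24 = [N(N−1)…(N−23)] / (24! · N^24) = (1/24!) · 1 · (1 − 1/n) · … · (1 − 23/n). Each factor → 1 as N → ∞, so the limit is 1/24! = 1/620448401733239439360000.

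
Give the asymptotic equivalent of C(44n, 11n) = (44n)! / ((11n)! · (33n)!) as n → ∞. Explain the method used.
C(44n, 11n) ~ (256/27)^(11n) · sqrt(2/(3π·11n))

Write N = 11n. Apply Stirling to each factorial:
  (4N)! ~ sqrt(2π·4N) · (4N/e)^(4N),
  N! ~ sqrt(2π N) · (N/e)^N,
  (3N)! ~ sqrt(2π·3N) · (3N/e)^(3N).
The exponential factors combine to (4N)^(4N) / (N^N · (3N)^(3N)) = 4^(4N)/3^(3N) = (4^4/3^3)^N = (256/27)^N.
The square-root prefactors combine to sqrt(2π·4N) / (sqrt(2π N)·sqrt(2π·3N)) = sqrt(4 / (2π·3·N)) = sqrt(2/(3π·11n)).
Substituting N = 11n: C(44n, 11n) ~ (256/27)^(11n) · sqrt(2/(3π·11n)).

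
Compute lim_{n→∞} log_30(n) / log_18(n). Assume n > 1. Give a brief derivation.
lim = ln(18) / ln(30) = log_30(18)

Change of base: log_30(n) = ln n / ln 30 and log_18(n) = ln n / ln 18. The ratio is (ln n / ln 30) · (ln 18 / ln n) = ln 18 / ln 30, a constant independent of n. So the limit is ln 18 / ln 30 = log_30(18).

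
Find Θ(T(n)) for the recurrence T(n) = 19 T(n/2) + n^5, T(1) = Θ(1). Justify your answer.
T(n) = Θ(n^5)

log_2 19 ≈ 4.248. f(n) = n^5 dominates n^(log_2 19) since 5 > 4.248, and the regularity condition a·f(n/b) = 19·(n/2)^5 = (19/32)·n^5 ≤ c·f(n) holds with c = 19/32 ≈ 0.594 < 1. So this is Case 3: T(n) = Θ(f(n)) = Θ(n^5).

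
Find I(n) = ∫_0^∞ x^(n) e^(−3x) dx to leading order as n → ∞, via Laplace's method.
I(n) ~ (sqrt(2π·n) / 3) · (n/(3e))^(n)

Write the integrand as exp(n ln x − 3x) and set f(x) = n ln x − 3x. Then f'(x) = n/x − 3 = 0 at x* = n/3, and f''(x*) = −n/x*^2 = −3^2/(n). Laplace's method (interior maximum) gives
  I(n) ~ e^(f(x*)) · sqrt(2π / |f''(x*)|)
        = exp(n ln(n/3) − n) · sqrt(2π · n / 3^2)
        = (n/3)^(n) e^(−n) · sqrt(2π·n) / 3
        = (sqrt(2π·n) / 3) · (n/(3e))^(n).
This matches Γ(n+1)/3^(n+1) with Stirling applied to Γ.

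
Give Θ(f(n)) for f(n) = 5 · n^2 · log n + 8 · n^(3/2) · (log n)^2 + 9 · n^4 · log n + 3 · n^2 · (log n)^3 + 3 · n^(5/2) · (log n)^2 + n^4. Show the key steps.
f(n) ∈ Θ(n^4 · log n)

Compare the terms by growth order. For large n, n^a · (log n)^b dominates n^a' · (log n)^b' iff a > a', or (a = a' and b > b'). Ranking the 6 terms shows the dominant one is 9 · n^4 · log n. Hence f(n) ∈ Θ(n^4 · log n).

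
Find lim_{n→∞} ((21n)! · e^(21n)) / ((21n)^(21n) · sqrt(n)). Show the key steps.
lim = sqrt(2π·21)

Stirling: (21n)! ~ sqrt(2π·21n) · (21n/e)^(21n). Hence
  (21n)! · e^(21n) / (21n)^(21n) ~ sqrt(2π·21n).
Dividing by sqrt(n): sqrt(2π·21n) / sqrt(n) = sqrt(2π·21) · n^((1−1)/2), so the limit is sqrt(2π·21).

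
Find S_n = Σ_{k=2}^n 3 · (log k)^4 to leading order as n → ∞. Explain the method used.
S_n ~ 3 · n · (log n)^4

By integral comparison, S_n = ∫_1^n 3 · (log x)^4 dx + O((log n)^4). For the integral, the leading term of ∫_1^n (log x)^4 dx is n · (log n)^4 (by repeated integration by parts; each step lowers the log-exponent and produces a relatively O(1/log n) correction). Hence S_n ~ 3 · n · (log n)^4.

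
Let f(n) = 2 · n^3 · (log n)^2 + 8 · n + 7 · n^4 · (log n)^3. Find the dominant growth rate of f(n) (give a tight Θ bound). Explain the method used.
f(n) ∈ Θ(n^4 · (log n)^3)

Compare the terms by growth order. For large n, n^a · (log n)^b dominates n^a' · (log n)^b' iff a > a', or (a = a' and b > b'). Ranking the 3 terms shows the dominant one is 7 · n^4 · (log n)^3. Hence f(n) ∈ Θ(n^4 · (log n)^3).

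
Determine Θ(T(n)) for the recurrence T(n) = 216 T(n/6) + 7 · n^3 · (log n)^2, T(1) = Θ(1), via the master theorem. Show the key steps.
T(n) = Θ(n^3 · (log n)^3)

Here log_6 216 = 3 and f(n) = 7 · n^3 · (log n)^2 = Θ(n^(log_6 216) · (log n)^2). This is the extended Case 2 of the master theorem (f matches the critical exponent up to log factors), giving T(n) = Θ(n^(log_6 216) · (log n)^(2+1)) = Θ(n^3 · (log n)^3).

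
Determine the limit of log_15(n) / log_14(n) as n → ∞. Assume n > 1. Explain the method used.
lim = ln(14) / ln(15) = log_15(14)

Change of base: log_15(n) = ln n / ln 15 and log_14(n) = ln n / ln 14. The ratio is (ln n / ln 15) · (ln 14 / ln n) = ln 14 / ln 15, a constant independent of n. So the limit is ln 14 / ln 15 = log_15(14).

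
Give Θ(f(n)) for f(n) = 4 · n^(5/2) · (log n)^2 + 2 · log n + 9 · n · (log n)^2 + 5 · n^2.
f(n) ∈ Θ(n^(5/2) · (log n)^2)

Compare the terms by growth order. For large n, n^a · (log n)^b dominates n^a' · (log n)^b' iff a > a', or (a = a' and b > b'). Ranking the 4 terms shows the dominant one is 4 · n^(5/2) · (log n)^2. Hence f(n) ∈ Θ(n^(5/2) · (log n)^2).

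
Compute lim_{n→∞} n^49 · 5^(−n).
lim = 0

Exponentials with base > 1 dominate every fixed polynomial: for any fixed c, n^c / 5^n → 0 as n → ∞ (e.g. by the ratio test, or by writing 5^n = e^(n ln 5) and noting e^(n ln 5) / n^c → ∞). Hence n^49 · 5^(−n) = n^49 / 5^n → 0.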